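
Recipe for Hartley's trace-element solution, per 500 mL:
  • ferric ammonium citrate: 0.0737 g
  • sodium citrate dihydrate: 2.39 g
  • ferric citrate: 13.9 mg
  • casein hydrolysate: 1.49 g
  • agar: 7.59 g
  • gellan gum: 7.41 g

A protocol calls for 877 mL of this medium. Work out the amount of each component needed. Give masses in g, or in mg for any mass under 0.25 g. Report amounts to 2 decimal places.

ferric ammonium citrate 129.27 mg; sodium citrate dihydrate 4.19 g; ferric citrate 24.38 mg; casein hydrolysate 2.61 g; agar 13.31 g; gellan gum 13.00 g

Ratio of target to recipe volume: 877 / 500 = 1.754.
ferric ammonium citrate: 0.0737 g × (877 mL / 500 mL) = 0.12927 g = 129.27 mg
sodium citrate dihydrate: 2.39 g × (877 mL / 500 mL) = 4.19 g
ferric citrate: 13.9 mg × (877 mL / 500 mL) = 24.38 mg
casein hydrolysate: 1.49 g × (877 mL / 500 mL) = 2.61 g
agar: 7.59 g × (877 mL / 500 mL) = 13.31 g
gellan gum: 7.41 g × (877 mL / 500 mL) = 13.00 g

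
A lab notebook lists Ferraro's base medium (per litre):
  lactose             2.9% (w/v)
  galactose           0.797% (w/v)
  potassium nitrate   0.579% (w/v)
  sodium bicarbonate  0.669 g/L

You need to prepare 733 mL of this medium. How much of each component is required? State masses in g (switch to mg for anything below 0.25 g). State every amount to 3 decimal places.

Working volume: 733 mL = 0.733 L.
lactose: 2.9 g per 100 mL × 733 mL ÷ 100 = 21.257 g
galactose: 0.797 g per 100 mL × 733 mL ÷ 100 = 5.842 g
potassium nitrate: 0.579 g per 100 mL × 733 mL ÷ 100 = 4.244 g
sodium bicarbonate: 0.669 g/L × 0.733 L = 0.490 g

lactose 21.257 g; galactose 5.842 g; potassium nitrate 4.244 g; sodium bicarbonate 0.490 g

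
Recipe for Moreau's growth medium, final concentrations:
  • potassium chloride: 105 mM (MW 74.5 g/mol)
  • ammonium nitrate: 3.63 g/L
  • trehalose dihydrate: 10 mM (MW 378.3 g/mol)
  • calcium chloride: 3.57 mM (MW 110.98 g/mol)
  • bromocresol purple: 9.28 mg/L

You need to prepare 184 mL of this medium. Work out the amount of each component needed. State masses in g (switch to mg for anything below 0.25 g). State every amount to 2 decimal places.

Working volume: 184 mL = 0.184 L.
potassium chloride: 105 mmol/L × 74.5 g/mol × 0.184 L ÷ 1000 = 1.44 g
ammonium nitrate: 3.63 g/L × 0.184 L = 0.67 g
trehalose dihydrate: 10 mmol/L × 378.3 g/mol × 0.184 L ÷ 1000 = 0.70 g
calcium chloride: 3.57 mmol/L × 110.98 mg/mmol × 0.184 L = 72.90 mg
bromocresol purple: 9.28 mg/L × 0.184 L = 1.71 mg

potassium chloride 1.44 g; ammonium nitrate 0.67 g; trehalose dihydrate 0.70 g; calcium chloride 72.90 mg; bromocresol purple 1.71 mg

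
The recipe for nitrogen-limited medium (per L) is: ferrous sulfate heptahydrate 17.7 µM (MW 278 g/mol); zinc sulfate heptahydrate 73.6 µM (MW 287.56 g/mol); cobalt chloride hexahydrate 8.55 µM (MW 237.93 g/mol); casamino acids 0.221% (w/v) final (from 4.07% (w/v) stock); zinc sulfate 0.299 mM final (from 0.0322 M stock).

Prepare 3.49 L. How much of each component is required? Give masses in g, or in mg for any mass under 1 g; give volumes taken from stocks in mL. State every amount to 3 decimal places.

Working volume: 3.49 L.
ferrous sulfate heptahydrate: 17.7 µmol/L × 278 g/mol × 3.49 L ÷ 1000 = 17.173 mg
zinc sulfate heptahydrate: 73.6 µmol/L × 287.56 g/mol × 3.49 L ÷ 1000 = 73.864 mg
cobalt chloride hexahydrate: 8.55 µmol/L × 237.93 g/mol × 3.49 L ÷ 1000 = 7.100 mg
casamino acids: V = C2·V2/C1 = 0.221% ÷ 4.07% × 3490 mL = 189.506 mL
zinc sulfate: V = C2·V2/C1 = 0.299 mM × 3490 mL ÷ 32.2 mM = 32.407 mL

ferrous sulfate heptahydrate 17.173 mg; zinc sulfate heptahydrate 73.864 mg; cobalt chloride hexahydrate 7.100 mg; casamino acids 189.506 mL; zinc sulfate 32.407 mL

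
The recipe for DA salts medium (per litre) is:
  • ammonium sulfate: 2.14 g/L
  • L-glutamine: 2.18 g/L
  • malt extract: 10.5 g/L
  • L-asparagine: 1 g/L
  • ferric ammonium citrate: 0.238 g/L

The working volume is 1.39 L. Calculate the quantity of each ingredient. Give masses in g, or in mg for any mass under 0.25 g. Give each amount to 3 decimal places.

Working volume: 1.39 L.
ammonium sulfate: 2.14 g/L × 1.39 L = 2.975 g
L-glutamine: 2.18 g/L × 1.39 L = 3.030 g
malt extract: 10.5 g/L × 1.39 L = 14.595 g
L-asparagine: 1 g/L × 1.39 L = 1.390 g
ferric ammonium citrate: 0.238 g/L × 1.39 L = 0.331 g

ammonium sulfate 2.975 g; L-glutamine 3.030 g; malt extract 14.595 g; L-asparagine 1.390 g; ferric ammonium citrate 0.331 g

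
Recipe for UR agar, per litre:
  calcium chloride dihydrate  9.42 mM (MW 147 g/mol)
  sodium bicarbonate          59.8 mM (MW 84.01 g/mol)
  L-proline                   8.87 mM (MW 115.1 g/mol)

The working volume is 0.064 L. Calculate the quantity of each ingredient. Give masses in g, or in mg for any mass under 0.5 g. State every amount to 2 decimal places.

Scale factor relative to 1 L: 0.064.
calcium chloride dihydrate: 9.42 mmol/L × 147 mg/mmol × 0.064 L = 88.62 mg
sodium bicarbonate: 59.8 mmol/L × 84.01 mg/mmol × 0.064 L = 321.52 mg
L-proline: 8.87 mmol/L × 115.1 mg/mmol × 0.064 L = 65.34 mg

calcium chloride dihydrate 88.62 mg; sodium bicarbonate 321.52 mg; L-proline 65.34 mg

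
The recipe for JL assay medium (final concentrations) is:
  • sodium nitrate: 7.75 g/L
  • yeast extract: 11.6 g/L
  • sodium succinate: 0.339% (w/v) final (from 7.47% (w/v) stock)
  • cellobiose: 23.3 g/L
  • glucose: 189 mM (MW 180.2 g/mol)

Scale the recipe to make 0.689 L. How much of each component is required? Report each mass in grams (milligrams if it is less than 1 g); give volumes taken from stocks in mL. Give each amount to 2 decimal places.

sodium nitrate 5.34 g; yeast extract 7.99 g; sodium succinate 31.27 mL; cellobiose 16.05 g; glucose 23.47 g

Scale factor relative to 1 L: 0.689.
sodium nitrate: 7.75 g/L × 0.689 L = 5.34 g
yeast extract: 11.6 g/L × 0.689 L = 7.99 g
sodium succinate: dilute stock: 0.339% ÷ 7.47% × 689 mL = 31.27 mL
cellobiose: 23.3 g/L × 0.689 L = 16.05 g
glucose: 189 mmol/L × 180.2 g/mol × 0.689 L ÷ 1000 = 23.47 g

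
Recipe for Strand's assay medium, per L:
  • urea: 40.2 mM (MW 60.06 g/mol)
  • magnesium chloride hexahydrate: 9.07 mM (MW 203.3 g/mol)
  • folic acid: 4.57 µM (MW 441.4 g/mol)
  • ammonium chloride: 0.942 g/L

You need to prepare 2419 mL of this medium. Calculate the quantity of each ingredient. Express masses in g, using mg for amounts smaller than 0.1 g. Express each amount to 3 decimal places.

urea 5.840 g; magnesium chloride hexahydrate 4.460 g; folic acid 4.880 mg; ammonium chloride 2.279 g

Target volume = 2419 mL = 2.419 L.
urea: 40.2 mmol/L × 60.06 g/mol × 2.419 L ÷ 1000 = 5.840 g
magnesium chloride hexahydrate: 9.07 mmol/L × 203.3 g/mol × 2.419 L ÷ 1000 = 4.460 g
folic acid: 4.57 µmol/L × 441.4 g/mol × 2.419 L ÷ 1000 = 4.880 mg
ammonium chloride: 0.942 g/L × 2.419 L = 2.279 g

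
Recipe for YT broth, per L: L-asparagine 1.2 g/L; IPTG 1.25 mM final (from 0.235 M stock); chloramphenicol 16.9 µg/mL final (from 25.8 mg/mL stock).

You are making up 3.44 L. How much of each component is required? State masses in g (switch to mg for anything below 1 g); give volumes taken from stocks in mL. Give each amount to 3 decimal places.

L-asparagine 4.128 g; IPTG 18.298 mL; chloramphenicol 2.253 mL

Scale factor relative to 1 L: 3.44.
L-asparagine: 1.2 g/L × 3.44 L = 4.128 g
IPTG: dilute stock: 1.25 mM × 3440 mL ÷ 235 mM = 18.298 mL
chloramphenicol: dilute stock: 16.9 µg/mL × 3440 mL ÷ 25800 µg/mL = 2.253 mL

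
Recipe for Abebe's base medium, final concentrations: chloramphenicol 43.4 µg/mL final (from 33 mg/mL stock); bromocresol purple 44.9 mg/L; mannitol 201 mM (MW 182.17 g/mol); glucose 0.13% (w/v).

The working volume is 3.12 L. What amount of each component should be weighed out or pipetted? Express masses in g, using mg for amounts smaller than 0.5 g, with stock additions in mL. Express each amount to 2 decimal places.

Scale factor relative to 1 L: 3.12.
chloramphenicol: V = C2·V2/C1 = 43.4 µg/mL × 3120 mL ÷ 33000 µg/mL = 4.10 mL
bromocresol purple: 44.9 mg/L × 3.12 L = 140.09 mg
mannitol: 201 mmol/L × 182.17 g/mol × 3.12 L ÷ 1000 = 114.24 g
glucose: 0.13 g per 100 mL × 3120 mL ÷ 100 = 4.06 g

chloramphenicol 4.10 mL; bromocresol purple 140.09 mg; mannitol 114.24 g; glucose 4.06 g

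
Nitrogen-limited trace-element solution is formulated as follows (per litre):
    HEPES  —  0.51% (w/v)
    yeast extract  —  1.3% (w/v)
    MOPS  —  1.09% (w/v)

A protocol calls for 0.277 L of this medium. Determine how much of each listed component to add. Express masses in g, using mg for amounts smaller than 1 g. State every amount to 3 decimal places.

HEPES 1.413 g; yeast extract 3.601 g; MOPS 3.019 g

Scale factor relative to 1 L: 0.277.
HEPES: 0.51 g per 100 mL × 277 mL ÷ 100 = 1.413 g
yeast extract: 1.3 g per 100 mL × 277 mL ÷ 100 = 3.601 g
MOPS: 1.09% w/v = 10.9 g/L → 10.9 × 0.277 L = 3.019 g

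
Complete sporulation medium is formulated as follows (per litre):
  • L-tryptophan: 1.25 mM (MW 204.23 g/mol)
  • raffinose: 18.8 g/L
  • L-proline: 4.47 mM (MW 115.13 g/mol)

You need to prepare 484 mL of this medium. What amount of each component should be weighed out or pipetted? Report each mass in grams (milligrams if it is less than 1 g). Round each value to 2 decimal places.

L-tryptophan 123.56 mg; raffinose 9.10 g; L-proline 249.08 mg

Scale factor relative to 1 L: 0.484.
L-tryptophan: 1.25 mmol/L × 204.23 mg/mmol × 0.484 L = 123.56 mg
raffinose: 18.8 g/L × 0.484 L = 9.10 g
L-proline: 4.47 mmol/L × 115.13 mg/mmol × 0.484 L = 249.08 mg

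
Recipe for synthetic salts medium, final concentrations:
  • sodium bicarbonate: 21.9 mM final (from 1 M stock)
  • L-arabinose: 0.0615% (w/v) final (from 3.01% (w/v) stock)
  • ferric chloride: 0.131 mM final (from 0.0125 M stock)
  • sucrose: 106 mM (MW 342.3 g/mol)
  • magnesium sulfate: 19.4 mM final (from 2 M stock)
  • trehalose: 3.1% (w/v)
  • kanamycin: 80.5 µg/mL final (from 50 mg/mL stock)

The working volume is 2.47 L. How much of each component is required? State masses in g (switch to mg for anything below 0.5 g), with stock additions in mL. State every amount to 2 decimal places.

sodium bicarbonate 54.09 mL; L-arabinose 50.47 mL; ferric chloride 25.89 mL; sucrose 89.62 g; magnesium sulfate 23.96 mL; trehalose 76.57 g; kanamycin 3.98 mL

Scale factor relative to 1 L: 2.47.
sodium bicarbonate: V = C2·V2/C1 = 21.9 mM × 2470 mL ÷ 1000 mM = 54.09 mL
L-arabinose: C1V1 = C2V2 → 0.0615% ÷ 3.01% × 2470 mL = 50.47 mL
ferric chloride: V = C2·V2/C1 = 0.131 mM × 2470 mL ÷ 12.5 mM = 25.89 mL
sucrose: 106 mmol/L × 342.3 g/mol × 2.47 L ÷ 1000 = 89.62 g
magnesium sulfate: C1V1 = C2V2 → 19.4 mM × 2470 mL ÷ 2000 mM = 23.96 mL
trehalose: 3.1 g per 100 mL × 2470 mL ÷ 100 = 76.57 g
kanamycin: dilute stock: 80.5 µg/mL × 2470 mL ÷ 50000 µg/mL = 3.98 mL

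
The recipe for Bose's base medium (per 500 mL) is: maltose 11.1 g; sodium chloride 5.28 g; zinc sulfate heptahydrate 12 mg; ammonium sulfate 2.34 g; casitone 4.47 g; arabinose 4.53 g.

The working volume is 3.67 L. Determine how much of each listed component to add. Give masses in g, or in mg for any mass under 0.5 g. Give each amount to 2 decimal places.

maltose 81.47 g; sodium chloride 38.76 g; zinc sulfate heptahydrate 88.08 mg; ammonium sulfate 17.18 g; casitone 32.81 g; arabinose 33.25 g

Ratio of target to recipe volume: 3670 / 500 = 7.34.
maltose: 11.1 g × (3670 mL / 500 mL) = 81.47 g
sodium chloride: 5.28 g × (3670 mL / 500 mL) = 38.76 g
zinc sulfate heptahydrate: 12 mg × (3670 mL / 500 mL) = 88.08 mg
ammonium sulfate: 2.34 g × (3670 mL / 500 mL) = 17.18 g
casitone: 4.47 g × (3670 mL / 500 mL) = 32.81 g
arabinose: 4.53 g × (3670 mL / 500 mL) = 33.25 g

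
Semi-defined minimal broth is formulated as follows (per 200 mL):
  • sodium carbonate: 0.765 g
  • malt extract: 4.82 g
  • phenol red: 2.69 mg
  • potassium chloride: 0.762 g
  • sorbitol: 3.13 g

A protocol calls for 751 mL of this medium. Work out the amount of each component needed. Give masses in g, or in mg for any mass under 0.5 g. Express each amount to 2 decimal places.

sodium carbonate 2.87 g; malt extract 18.10 g; phenol red 10.10 mg; potassium chloride 2.86 g; sorbitol 11.75 g

Scale factor = 751 mL / 200 mL = 3.755.
sodium carbonate: 0.765 g × (751 mL / 200 mL) = 2.87 g
malt extract: 4.82 g × (751 mL / 200 mL) = 18.10 g
phenol red: 2.69 mg × (751 mL / 200 mL) = 10.10 mg
potassium chloride: 0.762 g × (751 mL / 200 mL) = 2.86 g
sorbitol: 3.13 g × (751 mL / 200 mL) = 11.75 g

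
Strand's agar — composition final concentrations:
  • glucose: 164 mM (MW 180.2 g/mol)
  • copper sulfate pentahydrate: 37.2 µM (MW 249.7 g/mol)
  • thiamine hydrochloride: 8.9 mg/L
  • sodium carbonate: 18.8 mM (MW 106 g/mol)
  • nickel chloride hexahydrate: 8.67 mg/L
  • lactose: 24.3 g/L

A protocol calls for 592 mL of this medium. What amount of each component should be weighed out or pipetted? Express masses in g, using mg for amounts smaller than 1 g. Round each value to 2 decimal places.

glucose 17.50 g; copper sulfate pentahydrate 5.50 mg; thiamine hydrochloride 5.27 mg; sodium carbonate 1.18 g; nickel chloride hexahydrate 5.13 mg; lactose 14.39 g

Target volume = 592 mL = 0.592 L.
glucose: 164 mmol/L × 180.2 g/mol × 0.592 L ÷ 1000 = 17.50 g
copper sulfate pentahydrate: 37.2 µmol/L × 249.7 g/mol × 0.592 L ÷ 1000 = 5.50 mg
thiamine hydrochloride: 8.9 mg/L × 0.592 L = 5.27 mg
sodium carbonate: 18.8 mmol/L × 106 g/mol × 0.592 L ÷ 1000 = 1.18 g
nickel chloride hexahydrate: 8.67 mg/L × 0.592 L = 5.13 mg
lactose: 24.3 g/L × 0.592 L = 14.39 g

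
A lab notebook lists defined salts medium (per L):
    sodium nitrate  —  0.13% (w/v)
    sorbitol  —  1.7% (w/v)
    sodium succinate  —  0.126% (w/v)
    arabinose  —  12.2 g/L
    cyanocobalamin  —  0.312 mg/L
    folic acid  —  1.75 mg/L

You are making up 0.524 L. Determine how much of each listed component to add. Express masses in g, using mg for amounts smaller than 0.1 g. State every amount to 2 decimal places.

sodium nitrate 0.68 g; sorbitol 8.91 g; sodium succinate 0.66 g; arabinose 6.39 g; cyanocobalamin 0.16 mg; folic acid 0.92 mg

Working volume: 0.524 L.
sodium nitrate: 0.13 g per 100 mL × 524 mL ÷ 100 = 0.68 g
sorbitol: 1.7 g per 100 mL × 524 mL ÷ 100 = 8.91 g
sodium succinate: 0.126 g per 100 mL × 524 mL ÷ 100 = 0.66 g
arabinose: 12.2 g/L × 0.524 L = 6.39 g
cyanocobalamin: 0.312 mg/L × 0.524 L = 0.16 mg
folic acid: 1.75 mg/L × 0.524 L = 0.92 mg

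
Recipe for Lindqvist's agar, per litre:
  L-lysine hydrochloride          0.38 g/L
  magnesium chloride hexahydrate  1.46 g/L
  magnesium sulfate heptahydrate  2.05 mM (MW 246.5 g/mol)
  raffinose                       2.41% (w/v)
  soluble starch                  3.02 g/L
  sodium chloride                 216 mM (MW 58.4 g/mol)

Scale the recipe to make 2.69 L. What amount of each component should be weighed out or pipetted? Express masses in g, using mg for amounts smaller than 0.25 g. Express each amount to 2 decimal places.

L-lysine hydrochloride 1.02 g; magnesium chloride hexahydrate 3.93 g; magnesium sulfate heptahydrate 1.36 g; raffinose 64.83 g; soluble starch 8.12 g; sodium chloride 33.93 g

Working volume: 2.69 L.
L-lysine hydrochloride: 0.38 g/L × 2.69 L = 1.02 g
magnesium chloride hexahydrate: 1.46 g/L × 2.69 L = 3.93 g
magnesium sulfate heptahydrate: 2.05 mmol/L × 246.5 g/mol × 2.69 L ÷ 1000 = 1.36 g
raffinose: 2.41% w/v = 24.1 g/L → 24.1 × 2.69 L = 64.83 g
soluble starch: 3.02 g/L × 2.69 L = 8.12 g
sodium chloride: 216 mmol/L × 58.4 g/mol × 2.69 L ÷ 1000 = 33.93 g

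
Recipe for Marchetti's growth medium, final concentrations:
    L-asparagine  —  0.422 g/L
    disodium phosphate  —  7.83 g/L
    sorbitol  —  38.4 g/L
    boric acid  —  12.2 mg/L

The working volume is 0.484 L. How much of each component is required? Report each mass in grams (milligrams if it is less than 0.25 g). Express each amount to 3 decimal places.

L-asparagine 204.248 mg; disodium phosphate 3.790 g; sorbitol 18.586 g; boric acid 5.905 mg

Scale factor relative to 1 L: 0.484.
L-asparagine: 0.422 g/L × 0.484 L = 0.204248 g = 204.248 mg
disodium phosphate: 7.83 g/L × 0.484 L = 3.790 g
sorbitol: 38.4 g/L × 0.484 L = 18.586 g
boric acid: 12.2 mg/L × 0.484 L = 5.905 mg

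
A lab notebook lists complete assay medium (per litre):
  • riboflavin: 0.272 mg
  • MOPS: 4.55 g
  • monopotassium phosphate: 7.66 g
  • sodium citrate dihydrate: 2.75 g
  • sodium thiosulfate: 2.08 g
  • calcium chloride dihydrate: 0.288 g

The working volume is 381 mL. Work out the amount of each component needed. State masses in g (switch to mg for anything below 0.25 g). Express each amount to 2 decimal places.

Scale factor = 381 mL / 1000 mL = 0.381.
riboflavin: 0.272 mg × (381 mL / 1000 mL) = 0.10 mg
MOPS: 4.55 g × (381 mL / 1000 mL) = 1.73 g
monopotassium phosphate: 7.66 g × (381 mL / 1000 mL) = 2.92 g
sodium citrate dihydrate: 2.75 g × (381 mL / 1000 mL) = 1.05 g
sodium thiosulfate: 2.08 g × (381 mL / 1000 mL) = 0.79 g
calcium chloride dihydrate: 0.288 g × (381 mL / 1000 mL) = 0.109728 g = 109.73 mg

riboflavin 0.10 mg; MOPS 1.73 g; monopotassium phosphate 2.92 g; sodium citrate dihydrate 1.05 g; sodium thiosulfate 0.79 g; calcium chloride dihydrate 109.73 mg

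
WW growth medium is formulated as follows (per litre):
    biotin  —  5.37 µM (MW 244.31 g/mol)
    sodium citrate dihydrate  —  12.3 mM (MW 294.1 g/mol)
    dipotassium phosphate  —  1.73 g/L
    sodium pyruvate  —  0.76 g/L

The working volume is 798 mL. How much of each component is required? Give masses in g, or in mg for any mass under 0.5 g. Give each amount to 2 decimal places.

biotin 1.05 mg; sodium citrate dihydrate 2.89 g; dipotassium phosphate 1.38 g; sodium pyruvate 0.61 g

Target volume = 798 mL = 0.798 L.
biotin: 5.37 µmol/L × 244.31 g/mol × 0.798 L ÷ 1000 = 1.05 mg
sodium citrate dihydrate: 12.3 mmol/L × 294.1 g/mol × 0.798 L ÷ 1000 = 2.89 g
dipotassium phosphate: 1.73 g/L × 0.798 L = 1.38 g
sodium pyruvate: 0.76 g/L × 0.798 L = 0.61 g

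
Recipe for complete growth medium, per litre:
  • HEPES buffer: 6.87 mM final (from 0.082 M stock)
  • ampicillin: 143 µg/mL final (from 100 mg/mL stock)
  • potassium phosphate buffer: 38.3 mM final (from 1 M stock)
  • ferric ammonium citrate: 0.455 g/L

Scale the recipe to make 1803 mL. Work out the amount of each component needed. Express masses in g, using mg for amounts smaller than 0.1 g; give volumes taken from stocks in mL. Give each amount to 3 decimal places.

HEPES buffer 151.056 mL; ampicillin 2.578 mL; potassium phosphate buffer 69.055 mL; ferric ammonium citrate 0.820 g

Target volume = 1803 mL = 1.803 L.
HEPES buffer: C1V1 = C2V2 → 6.87 mM × 1803 mL ÷ 82 mM = 151.056 mL
ampicillin: V = C2·V2/C1 = 143 µg/mL × 1803 mL ÷ 100000 µg/mL = 2.578 mL
potassium phosphate buffer: dilute stock: 38.3 mM × 1803 mL ÷ 1000 mM = 69.055 mL
ferric ammonium citrate: 0.455 g/L × 1.803 L = 0.820 g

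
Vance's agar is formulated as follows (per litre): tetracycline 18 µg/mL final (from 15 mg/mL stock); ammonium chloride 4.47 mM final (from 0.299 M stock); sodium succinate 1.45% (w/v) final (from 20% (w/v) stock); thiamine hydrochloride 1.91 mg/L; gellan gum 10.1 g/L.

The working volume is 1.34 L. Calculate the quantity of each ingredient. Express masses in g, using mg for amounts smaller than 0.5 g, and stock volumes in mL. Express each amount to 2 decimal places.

Scale factor relative to 1 L: 1.34.
tetracycline: V = C2·V2/C1 = 18 µg/mL × 1340 mL ÷ 15000 µg/mL = 1.61 mL
ammonium chloride: C1V1 = C2V2 → 4.47 mM × 1340 mL ÷ 299 mM = 20.03 mL
sodium succinate: V = C2·V2/C1 = 1.45% ÷ 20% × 1340 mL = 97.15 mL
thiamine hydrochloride: 1.91 mg/L × 1.34 L = 2.56 mg
gellan gum: 10.1 g/L × 1.34 L = 13.53 g

tetracycline 1.61 mL; ammonium chloride 20.03 mL; sodium succinate 97.15 mL; thiamine hydrochloride 2.56 mg; gellan gum 13.53 g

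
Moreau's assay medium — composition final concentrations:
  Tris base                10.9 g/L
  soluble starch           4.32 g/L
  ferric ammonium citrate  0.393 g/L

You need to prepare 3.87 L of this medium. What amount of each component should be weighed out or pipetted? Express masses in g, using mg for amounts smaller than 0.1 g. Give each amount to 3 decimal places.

Working volume: 3.87 L.
Tris base: 10.9 g/L × 3.87 L = 42.183 g
soluble starch: 4.32 g/L × 3.87 L = 16.718 g
ferric ammonium citrate: 0.393 g/L × 3.87 L = 1.521 g

Tris base 42.183 g; soluble starch 16.718 g; ferric ammonium citrate 1.521 g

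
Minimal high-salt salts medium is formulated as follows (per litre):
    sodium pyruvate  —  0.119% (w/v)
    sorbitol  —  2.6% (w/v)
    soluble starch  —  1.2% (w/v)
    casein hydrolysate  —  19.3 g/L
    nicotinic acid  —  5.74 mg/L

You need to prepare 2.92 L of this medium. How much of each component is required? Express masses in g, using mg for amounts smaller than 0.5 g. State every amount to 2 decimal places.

Scale factor relative to 1 L: 2.92.
sodium pyruvate: 0.119 g per 100 mL × 2920 mL ÷ 100 = 3.47 g
sorbitol: 2.6% w/v = 26 g/L → 26 × 2.92 L = 75.92 g
soluble starch: 1.2% w/v = 12 g/L → 12 × 2.92 L = 35.04 g
casein hydrolysate: 19.3 g/L × 2.92 L = 56.36 g
nicotinic acid: 5.74 mg/L × 2.92 L = 16.76 mg

sodium pyruvate 3.47 g; sorbitol 75.92 g; soluble starch 35.04 g; casein hydrolysate 56.36 g; nicotinic acid 16.76 mg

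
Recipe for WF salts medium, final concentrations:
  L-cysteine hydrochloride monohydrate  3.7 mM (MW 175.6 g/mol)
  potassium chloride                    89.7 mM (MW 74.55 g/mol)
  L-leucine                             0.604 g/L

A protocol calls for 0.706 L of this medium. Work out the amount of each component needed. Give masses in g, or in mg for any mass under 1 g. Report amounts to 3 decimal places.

L-cysteine hydrochloride monohydrate 458.702 mg; potassium chloride 4.721 g; L-leucine 426.424 mg

Scale factor relative to 1 L: 0.706.
L-cysteine hydrochloride monohydrate: 3.7 mmol/L × 175.6 mg/mmol × 0.706 L = 458.702 mg
potassium chloride: 89.7 mmol/L × 74.55 g/mol × 0.706 L ÷ 1000 = 4.721 g
L-leucine: 0.604 g/L × 0.706 L = 0.426424 g = 426.424 mg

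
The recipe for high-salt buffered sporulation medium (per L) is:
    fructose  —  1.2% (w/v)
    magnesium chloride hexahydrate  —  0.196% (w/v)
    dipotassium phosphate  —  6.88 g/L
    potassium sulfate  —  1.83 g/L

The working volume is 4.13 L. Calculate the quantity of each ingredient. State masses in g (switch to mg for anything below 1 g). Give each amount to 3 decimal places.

Scale factor relative to 1 L: 4.13.
fructose: 1.2 g per 100 mL × 4130 mL ÷ 100 = 49.560 g
magnesium chloride hexahydrate: 0.196% w/v = 1.96 g/L → 1.96 × 4.13 L = 8.095 g
dipotassium phosphate: 6.88 g/L × 4.13 L = 28.414 g
potassium sulfate: 1.83 g/L × 4.13 L = 7.558 g

fructose 49.560 g; magnesium chloride hexahydrate 8.095 g; dipotassium phosphate 28.414 g; potassium sulfate 7.558 g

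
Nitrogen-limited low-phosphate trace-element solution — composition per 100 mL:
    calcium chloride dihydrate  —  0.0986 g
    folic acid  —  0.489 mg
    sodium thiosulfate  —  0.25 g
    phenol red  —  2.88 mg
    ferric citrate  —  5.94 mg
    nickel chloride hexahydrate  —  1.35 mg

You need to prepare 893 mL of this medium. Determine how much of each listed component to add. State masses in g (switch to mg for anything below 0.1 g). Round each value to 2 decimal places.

calcium chloride dihydrate 0.88 g; folic acid 4.37 mg; sodium thiosulfate 2.23 g; phenol red 25.72 mg; ferric citrate 53.04 mg; nickel chloride hexahydrate 12.06 mg

Ratio of target to recipe volume: 893 / 100 = 8.93.
calcium chloride dihydrate: 0.0986 g × (893 mL / 100 mL) = 0.88 g
folic acid: 0.489 mg × (893 mL / 100 mL) = 4.37 mg
sodium thiosulfate: 0.25 g × (893 mL / 100 mL) = 2.23 g
phenol red: 2.88 mg × (893 mL / 100 mL) = 25.72 mg
ferric citrate: 5.94 mg × (893 mL / 100 mL) = 53.04 mg
nickel chloride hexahydrate: 1.35 mg × (893 mL / 100 mL) = 12.06 mg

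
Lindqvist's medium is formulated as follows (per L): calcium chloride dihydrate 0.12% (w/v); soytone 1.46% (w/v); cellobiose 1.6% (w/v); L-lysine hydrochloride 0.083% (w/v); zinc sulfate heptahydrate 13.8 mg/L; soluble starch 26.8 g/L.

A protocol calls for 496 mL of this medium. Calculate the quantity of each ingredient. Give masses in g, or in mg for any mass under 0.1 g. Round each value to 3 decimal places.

calcium chloride dihydrate 0.595 g; soytone 7.242 g; cellobiose 7.936 g; L-lysine hydrochloride 0.412 g; zinc sulfate heptahydrate 6.845 mg; soluble starch 13.293 g

Target volume = 496 mL = 0.496 L.
calcium chloride dihydrate: 0.12% w/v = 1.2 g/L → 1.2 × 0.496 L = 0.595 g
soytone: 1.46 g per 100 mL × 496 mL ÷ 100 = 7.242 g
cellobiose: 1.6 g per 100 mL × 496 mL ÷ 100 = 7.936 g
L-lysine hydrochloride: 0.083% w/v = 0.83 g/L → 0.83 × 0.496 L = 0.412 g
zinc sulfate heptahydrate: 13.8 mg/L × 0.496 L = 6.845 mg
soluble starch: 26.8 g/L × 0.496 L = 13.293 g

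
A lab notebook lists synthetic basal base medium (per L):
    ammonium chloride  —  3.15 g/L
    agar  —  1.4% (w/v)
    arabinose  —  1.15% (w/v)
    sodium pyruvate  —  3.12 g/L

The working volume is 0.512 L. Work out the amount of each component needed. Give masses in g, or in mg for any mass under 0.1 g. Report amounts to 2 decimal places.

ammonium chloride 1.61 g; agar 7.17 g; arabinose 5.89 g; sodium pyruvate 1.60 g

Scale factor relative to 1 L: 0.512.
ammonium chloride: 3.15 g/L × 0.512 L = 1.61 g
agar: 1.4 g per 100 mL × 512 mL ÷ 100 = 7.17 g
arabinose: 1.15% w/v = 11.5 g/L → 11.5 × 0.512 L = 5.89 g
sodium pyruvate: 3.12 g/L × 0.512 L = 1.60 g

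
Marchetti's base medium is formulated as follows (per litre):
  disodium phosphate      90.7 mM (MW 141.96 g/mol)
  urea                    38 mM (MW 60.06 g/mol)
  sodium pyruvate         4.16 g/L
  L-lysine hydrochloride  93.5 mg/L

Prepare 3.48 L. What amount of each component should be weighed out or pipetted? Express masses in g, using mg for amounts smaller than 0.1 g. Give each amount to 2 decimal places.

disodium phosphate 44.81 g; urea 7.94 g; sodium pyruvate 14.48 g; L-lysine hydrochloride 0.33 g

Scale factor relative to 1 L: 3.48.
disodium phosphate: 90.7 mmol/L × 141.96 g/mol × 3.48 L ÷ 1000 = 44.81 g
urea: 38 mmol/L × 60.06 g/mol × 3.48 L ÷ 1000 = 7.94 g
sodium pyruvate: 4.16 g/L × 3.48 L = 14.48 g
L-lysine hydrochloride: 93.5 mg/L × 3.48 L = 325.38 mg = 0.33 g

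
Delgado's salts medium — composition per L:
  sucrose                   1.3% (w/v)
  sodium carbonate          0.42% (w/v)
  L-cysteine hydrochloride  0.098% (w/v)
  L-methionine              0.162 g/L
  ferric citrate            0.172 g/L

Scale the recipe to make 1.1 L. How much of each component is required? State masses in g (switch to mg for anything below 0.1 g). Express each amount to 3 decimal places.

Scale factor relative to 1 L: 1.1.
sucrose: 1.3% w/v = 13 g/L → 13 × 1.1 L = 14.300 g
sodium carbonate: 0.42 g per 100 mL × 1100 mL ÷ 100 = 4.620 g
L-cysteine hydrochloride: 0.098 g per 100 mL × 1100 mL ÷ 100 = 1.078 g
L-methionine: 0.162 g/L × 1.1 L = 0.178 g
ferric citrate: 0.172 g/L × 1.1 L = 0.189 g

sucrose 14.300 g; sodium carbonate 4.620 g; L-cysteine hydrochloride 1.078 g; L-methionine 0.178 g; ferric citrate 0.189 g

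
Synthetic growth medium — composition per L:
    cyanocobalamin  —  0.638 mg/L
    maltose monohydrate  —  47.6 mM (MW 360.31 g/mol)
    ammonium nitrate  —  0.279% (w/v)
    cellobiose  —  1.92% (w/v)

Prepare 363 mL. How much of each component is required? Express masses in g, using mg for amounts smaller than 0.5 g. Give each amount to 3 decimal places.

Target volume = 363 mL = 0.363 L.
cyanocobalamin: 0.638 mg/L × 0.363 L = 0.232 mg
maltose monohydrate: 47.6 mmol/L × 360.31 g/mol × 0.363 L ÷ 1000 = 6.226 g
ammonium nitrate: 0.279 g per 100 mL × 363 mL ÷ 100 = 1.013 g
cellobiose: 1.92% w/v = 19.2 g/L → 19.2 × 0.363 L = 6.970 g

cyanocobalamin 0.232 mg; maltose monohydrate 6.226 g; ammonium nitrate 1.013 g; cellobiose 6.970 g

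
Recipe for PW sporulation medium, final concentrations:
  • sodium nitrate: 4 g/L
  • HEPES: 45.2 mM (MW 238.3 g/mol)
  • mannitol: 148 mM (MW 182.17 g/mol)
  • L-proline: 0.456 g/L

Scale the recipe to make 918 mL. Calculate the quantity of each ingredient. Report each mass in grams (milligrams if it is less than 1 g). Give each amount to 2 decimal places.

sodium nitrate 3.67 g; HEPES 9.89 g; mannitol 24.75 g; L-proline 418.61 mg

Working volume: 918 mL = 0.918 L.
sodium nitrate: 4 g/L × 0.918 L = 3.67 g
HEPES: 45.2 mmol/L × 238.3 g/mol × 0.918 L ÷ 1000 = 9.89 g
mannitol: 148 mmol/L × 182.17 g/mol × 0.918 L ÷ 1000 = 24.75 g
L-proline: 0.456 g/L × 0.918 L = 0.418608 g = 418.61 mg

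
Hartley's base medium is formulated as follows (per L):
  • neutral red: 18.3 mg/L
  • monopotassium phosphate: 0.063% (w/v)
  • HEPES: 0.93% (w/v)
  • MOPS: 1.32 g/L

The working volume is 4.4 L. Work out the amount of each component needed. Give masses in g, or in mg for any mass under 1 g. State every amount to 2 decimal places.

neutral red 80.52 mg; monopotassium phosphate 2.77 g; HEPES 40.92 g; MOPS 5.81 g

Scale factor relative to 1 L: 4.4.
neutral red: 18.3 mg/L × 4.4 L = 80.52 mg
monopotassium phosphate: 0.063 g per 100 mL × 4400 mL ÷ 100 = 2.77 g
HEPES: 0.93 g per 100 mL × 4400 mL ÷ 100 = 40.92 g
MOPS: 1.32 g/L × 4.4 L = 5.81 g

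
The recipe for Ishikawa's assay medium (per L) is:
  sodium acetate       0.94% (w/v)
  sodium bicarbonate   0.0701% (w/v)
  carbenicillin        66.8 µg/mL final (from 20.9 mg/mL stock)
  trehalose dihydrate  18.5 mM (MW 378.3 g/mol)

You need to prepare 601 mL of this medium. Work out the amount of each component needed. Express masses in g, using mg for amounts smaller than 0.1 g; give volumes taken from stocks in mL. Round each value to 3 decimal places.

sodium acetate 5.649 g; sodium bicarbonate 0.421 g; carbenicillin 1.921 mL; trehalose dihydrate 4.206 g

Scale factor relative to 1 L: 0.601.
sodium acetate: 0.94% w/v = 9.4 g/L → 9.4 × 0.601 L = 5.649 g
sodium bicarbonate: 0.0701 g per 100 mL × 601 mL ÷ 100 = 0.421 g
carbenicillin: C1V1 = C2V2 → 66.8 µg/mL × 601 mL ÷ 20900 µg/mL = 1.921 mL
trehalose dihydrate: 18.5 mmol/L × 378.3 g/mol × 0.601 L ÷ 1000 = 4.206 g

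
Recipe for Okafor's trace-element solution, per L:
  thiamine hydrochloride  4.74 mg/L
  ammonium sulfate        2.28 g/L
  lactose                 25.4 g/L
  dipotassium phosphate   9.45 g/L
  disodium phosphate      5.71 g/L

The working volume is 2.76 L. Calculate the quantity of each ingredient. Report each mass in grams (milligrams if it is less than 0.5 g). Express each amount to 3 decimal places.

thiamine hydrochloride 13.082 mg; ammonium sulfate 6.293 g; lactose 70.104 g; dipotassium phosphate 26.082 g; disodium phosphate 15.760 g

Working volume: 2.76 L.
thiamine hydrochloride: 4.74 mg/L × 2.76 L = 13.082 mg
ammonium sulfate: 2.28 g/L × 2.76 L = 6.293 g
lactose: 25.4 g/L × 2.76 L = 70.104 g
dipotassium phosphate: 9.45 g/L × 2.76 L = 26.082 g
disodium phosphate: 5.71 g/L × 2.76 L = 15.760 g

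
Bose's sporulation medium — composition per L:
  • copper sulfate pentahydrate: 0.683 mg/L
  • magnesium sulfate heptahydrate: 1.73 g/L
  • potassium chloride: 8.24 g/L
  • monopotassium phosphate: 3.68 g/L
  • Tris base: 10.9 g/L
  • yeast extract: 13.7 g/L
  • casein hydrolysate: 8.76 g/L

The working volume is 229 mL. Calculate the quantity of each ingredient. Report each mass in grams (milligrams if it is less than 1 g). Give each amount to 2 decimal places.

copper sulfate pentahydrate 0.16 mg; magnesium sulfate heptahydrate 396.17 mg; potassium chloride 1.89 g; monopotassium phosphate 842.72 mg; Tris base 2.50 g; yeast extract 3.14 g; casein hydrolysate 2.01 g

Target volume = 229 mL = 0.229 L.
copper sulfate pentahydrate: 0.683 mg/L × 0.229 L = 0.16 mg
magnesium sulfate heptahydrate: 1.73 g/L × 0.229 L = 0.39617 g = 396.17 mg
potassium chloride: 8.24 g/L × 0.229 L = 1.89 g
monopotassium phosphate: 3.68 g/L × 0.229 L = 0.84272 g = 842.72 mg
Tris base: 10.9 g/L × 0.229 L = 2.50 g
yeast extract: 13.7 g/L × 0.229 L = 3.14 g
casein hydrolysate: 8.76 g/L × 0.229 L = 2.01 g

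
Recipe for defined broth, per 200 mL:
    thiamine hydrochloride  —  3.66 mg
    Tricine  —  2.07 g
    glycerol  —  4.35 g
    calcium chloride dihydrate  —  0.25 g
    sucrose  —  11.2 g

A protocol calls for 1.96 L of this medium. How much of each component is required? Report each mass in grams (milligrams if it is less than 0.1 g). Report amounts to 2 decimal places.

Ratio of target to recipe volume: 1960 / 200 = 9.8.
thiamine hydrochloride: 3.66 mg × (1960 mL / 200 mL) = 35.87 mg
Tricine: 2.07 g × (1960 mL / 200 mL) = 20.29 g
glycerol: 4.35 g × (1960 mL / 200 mL) = 42.63 g
calcium chloride dihydrate: 0.25 g × (1960 mL / 200 mL) = 2.45 g
sucrose: 11.2 g × (1960 mL / 200 mL) = 109.76 g

thiamine hydrochloride 35.87 mg; Tricine 20.29 g; glycerol 42.63 g; calcium chloride dihydrate 2.45 g; sucrose 109.76 g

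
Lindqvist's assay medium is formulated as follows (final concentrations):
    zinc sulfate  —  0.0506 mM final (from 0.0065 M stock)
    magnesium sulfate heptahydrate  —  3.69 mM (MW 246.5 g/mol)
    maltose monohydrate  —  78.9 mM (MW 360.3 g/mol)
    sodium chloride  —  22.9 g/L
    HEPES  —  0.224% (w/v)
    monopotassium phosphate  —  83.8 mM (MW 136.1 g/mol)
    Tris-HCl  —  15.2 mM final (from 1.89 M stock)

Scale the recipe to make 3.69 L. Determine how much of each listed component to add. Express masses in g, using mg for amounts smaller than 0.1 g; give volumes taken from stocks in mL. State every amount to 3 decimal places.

Working volume: 3.69 L.
zinc sulfate: C1V1 = C2V2 → 0.0506 mM × 3690 mL ÷ 6.5 mM = 28.725 mL
magnesium sulfate heptahydrate: 3.69 mmol/L × 246.5 g/mol × 3.69 L ÷ 1000 = 3.356 g
maltose monohydrate: 78.9 mmol/L × 360.3 g/mol × 3.69 L ÷ 1000 = 104.898 g
sodium chloride: 22.9 g/L × 3.69 L = 84.501 g
HEPES: 0.224 g per 100 mL × 3690 mL ÷ 100 = 8.266 g
monopotassium phosphate: 83.8 mmol/L × 136.1 g/mol × 3.69 L ÷ 1000 = 42.085 g
Tris-HCl: C1V1 = C2V2 → 15.2 mM × 3690 mL ÷ 1890 mM = 29.676 mL

zinc sulfate 28.725 mL; magnesium sulfate heptahydrate 3.356 g; maltose monohydrate 104.898 g; sodium chloride 84.501 g; HEPES 8.266 g; monopotassium phosphate 42.085 g; Tris-HCl 29.676 mL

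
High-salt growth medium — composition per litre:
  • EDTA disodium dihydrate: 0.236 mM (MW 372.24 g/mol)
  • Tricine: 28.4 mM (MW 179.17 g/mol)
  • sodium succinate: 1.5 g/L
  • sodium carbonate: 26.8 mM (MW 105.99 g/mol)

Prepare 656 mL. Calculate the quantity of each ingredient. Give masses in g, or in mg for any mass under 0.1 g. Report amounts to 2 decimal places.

EDTA disodium dihydrate 57.63 mg; Tricine 3.34 g; sodium succinate 0.98 g; sodium carbonate 1.86 g

Target volume = 656 mL = 0.656 L.
EDTA disodium dihydrate: 0.236 mmol/L × 372.24 mg/mmol × 0.656 L = 57.63 mg
Tricine: 28.4 mmol/L × 179.17 g/mol × 0.656 L ÷ 1000 = 3.34 g
sodium succinate: 1.5 g/L × 0.656 L = 0.98 g
sodium carbonate: 26.8 mmol/L × 105.99 g/mol × 0.656 L ÷ 1000 = 1.86 g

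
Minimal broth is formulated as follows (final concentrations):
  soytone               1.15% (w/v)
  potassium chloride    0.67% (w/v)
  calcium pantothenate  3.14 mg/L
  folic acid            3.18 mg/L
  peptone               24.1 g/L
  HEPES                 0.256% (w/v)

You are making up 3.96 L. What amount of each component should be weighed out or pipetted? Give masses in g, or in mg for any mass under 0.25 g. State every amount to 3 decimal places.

Scale factor relative to 1 L: 3.96.
soytone: 1.15% w/v = 11.5 g/L → 11.5 × 3.96 L = 45.540 g
potassium chloride: 0.67% w/v = 6.7 g/L → 6.7 × 3.96 L = 26.532 g
calcium pantothenate: 3.14 mg/L × 3.96 L = 12.434 mg
folic acid: 3.18 mg/L × 3.96 L = 12.593 mg
peptone: 24.1 g/L × 3.96 L = 95.436 g
HEPES: 0.256 g per 100 mL × 3960 mL ÷ 100 = 10.138 g

soytone 45.540 g; potassium chloride 26.532 g; calcium pantothenate 12.434 mg; folic acid 12.593 mg; peptone 95.436 g; HEPES 10.138 g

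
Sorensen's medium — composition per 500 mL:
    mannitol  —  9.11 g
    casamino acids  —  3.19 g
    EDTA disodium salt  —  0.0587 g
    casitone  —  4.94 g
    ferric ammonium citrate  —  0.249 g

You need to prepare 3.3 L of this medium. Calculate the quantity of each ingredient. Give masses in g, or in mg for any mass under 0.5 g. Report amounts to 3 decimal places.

Ratio of target to recipe volume: 3300 / 500 = 6.6.
mannitol: 9.11 g × (3300 mL / 500 mL) = 60.126 g
casamino acids: 3.19 g × (3300 mL / 500 mL) = 21.054 g
EDTA disodium salt: 0.0587 g × (3300 mL / 500 mL) = 0.38742 g = 387.420 mg
casitone: 4.94 g × (3300 mL / 500 mL) = 32.604 g
ferric ammonium citrate: 0.249 g × (3300 mL / 500 mL) = 1.643 g

mannitol 60.126 g; casamino acids 21.054 g; EDTA disodium salt 387.420 mg; casitone 32.604 g; ferric ammonium citrate 1.643 g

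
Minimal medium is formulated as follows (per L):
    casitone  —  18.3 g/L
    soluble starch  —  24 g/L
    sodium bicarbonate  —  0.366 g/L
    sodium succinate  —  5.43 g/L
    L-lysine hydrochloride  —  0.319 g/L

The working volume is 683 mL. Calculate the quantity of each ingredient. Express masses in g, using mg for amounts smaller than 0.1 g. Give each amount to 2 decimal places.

Working volume: 683 mL = 0.683 L.
casitone: 18.3 g/L × 0.683 L = 12.50 g
soluble starch: 24 g/L × 0.683 L = 16.39 g
sodium bicarbonate: 0.366 g/L × 0.683 L = 0.25 g
sodium succinate: 5.43 g/L × 0.683 L = 3.71 g
L-lysine hydrochloride: 0.319 g/L × 0.683 L = 0.22 g

casitone 12.50 g; soluble starch 16.39 g; sodium bicarbonate 0.25 g; sodium succinate 3.71 g; L-lysine hydrochloride 0.22 g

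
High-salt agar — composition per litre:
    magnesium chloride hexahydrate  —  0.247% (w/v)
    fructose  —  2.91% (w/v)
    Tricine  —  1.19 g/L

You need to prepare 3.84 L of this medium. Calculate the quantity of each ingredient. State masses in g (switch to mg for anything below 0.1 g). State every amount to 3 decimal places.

magnesium chloride hexahydrate 9.485 g; fructose 111.744 g; Tricine 4.570 g

Scale factor relative to 1 L: 3.84.
magnesium chloride hexahydrate: 0.247% w/v = 2.47 g/L → 2.47 × 3.84 L = 9.485 g
fructose: 2.91 g per 100 mL × 3840 mL ÷ 100 = 111.744 g
Tricine: 1.19 g/L × 3.84 L = 4.570 g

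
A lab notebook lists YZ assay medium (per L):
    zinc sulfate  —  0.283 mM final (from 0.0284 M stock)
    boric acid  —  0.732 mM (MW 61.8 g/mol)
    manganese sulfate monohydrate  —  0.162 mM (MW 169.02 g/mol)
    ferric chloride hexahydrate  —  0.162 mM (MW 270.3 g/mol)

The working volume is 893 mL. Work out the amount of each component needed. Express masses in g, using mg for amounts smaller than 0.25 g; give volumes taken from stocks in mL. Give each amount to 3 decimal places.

Working volume: 893 mL = 0.893 L.
zinc sulfate: V = C2·V2/C1 = 0.283 mM × 893 mL ÷ 28.4 mM = 8.899 mL
boric acid: 0.732 mmol/L × 61.8 mg/mmol × 0.893 L = 40.397 mg
manganese sulfate monohydrate: 0.162 mmol/L × 169.02 mg/mmol × 0.893 L = 24.451 mg
ferric chloride hexahydrate: 0.162 mmol/L × 270.3 mg/mmol × 0.893 L = 39.103 mg

zinc sulfate 8.899 mL; boric acid 40.397 mg; manganese sulfate monohydrate 24.451 mg; ferric chloride hexahydrate 39.103 mg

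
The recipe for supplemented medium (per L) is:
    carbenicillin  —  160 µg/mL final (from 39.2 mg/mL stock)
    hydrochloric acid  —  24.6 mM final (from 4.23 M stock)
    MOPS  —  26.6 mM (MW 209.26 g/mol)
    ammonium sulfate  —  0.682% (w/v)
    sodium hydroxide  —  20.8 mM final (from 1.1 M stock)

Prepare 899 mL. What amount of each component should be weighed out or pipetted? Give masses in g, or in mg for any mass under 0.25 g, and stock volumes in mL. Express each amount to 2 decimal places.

carbenicillin 3.67 mL; hydrochloric acid 5.23 mL; MOPS 5.00 g; ammonium sulfate 6.13 g; sodium hydroxide 17.00 mL

Target volume = 899 mL = 0.899 L.
carbenicillin: C1V1 = C2V2 → 160 µg/mL × 899 mL ÷ 39200 µg/mL = 3.67 mL
hydrochloric acid: V = C2·V2/C1 = 24.6 mM × 899 mL ÷ 4230 mM = 5.23 mL
MOPS: 26.6 mmol/L × 209.26 g/mol × 0.899 L ÷ 1000 = 5.00 g
ammonium sulfate: 0.682 g per 100 mL × 899 mL ÷ 100 = 6.13 g
sodium hydroxide: C1V1 = C2V2 → 20.8 mM × 899 mL ÷ 1100 mM = 17.00 mL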